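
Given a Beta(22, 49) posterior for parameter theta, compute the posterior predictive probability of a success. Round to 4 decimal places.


For a Beta-Bernoulli model, the predictive probability is the mean:
P(success) = 22/(22+49) = 22/71 = 0.3099

0.3099


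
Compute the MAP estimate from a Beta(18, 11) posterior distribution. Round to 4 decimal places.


MAP = mode of Beta distribution
= (alpha - 1)/(alpha + beta - 2)
= (18-1)/(18+11-2)
= 17/27 = 0.6296

0.6296


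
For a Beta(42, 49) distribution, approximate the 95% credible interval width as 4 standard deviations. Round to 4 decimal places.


Variance of Beta(a,b) = ab / ((a+b)^2 * (a+b+1))
= 42*49 / ((91)^2 * 92)
= 0.0027
SD = sqrt(0.0027) = 0.052
Width = 4 * SD = 0.2079

0.2079


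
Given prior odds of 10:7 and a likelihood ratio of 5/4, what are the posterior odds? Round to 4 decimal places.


Posterior odds = prior odds * LR
Prior odds = 10/7 = 1.4286
LR = 5/4 = 1.25
Posterior odds = 1.4286 * 1.25 = 1.7857

1.7857


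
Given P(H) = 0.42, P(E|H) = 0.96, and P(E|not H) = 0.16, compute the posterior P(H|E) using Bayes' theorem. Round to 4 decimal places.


By Bayes' theorem: P(H|E) = P(E|H)*P(H) / P(E)
P(E) = P(E|H)*P(H) + P(E|not H)*P(not H)
P(E) = 0.96*0.42 + 0.16*0.58 = 0.496
P(H|E) = 0.96*0.42 / 0.496 = 0.8129

0.8129


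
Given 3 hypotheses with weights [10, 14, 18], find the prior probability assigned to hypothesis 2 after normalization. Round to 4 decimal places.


To normalize, divide each weight by the sum of all weights.
Sum = 42
Prior(H2) = 14/42 = 0.3333

0.3333


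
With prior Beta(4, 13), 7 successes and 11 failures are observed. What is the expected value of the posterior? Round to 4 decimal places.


Posterior = Beta(11, 24)
E[theta] = alpha/(alpha+beta)
= 11/35 = 0.3143

0.3143


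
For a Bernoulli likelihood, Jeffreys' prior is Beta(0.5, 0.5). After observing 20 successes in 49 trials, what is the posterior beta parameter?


Jeffreys' prior for Bernoulli is Beta(0.5, 0.5).
Posterior is Beta(0.5 + k, 0.5 + n - k).
Posterior beta = 0.5 + (n - k) = 0.5 + 29 = 29.5

29.5


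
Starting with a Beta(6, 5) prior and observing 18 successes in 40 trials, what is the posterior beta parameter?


Posterior beta = prior beta + failures
Failures = 40 - 18 = 22
beta_post = 5 + 22 = 27

27


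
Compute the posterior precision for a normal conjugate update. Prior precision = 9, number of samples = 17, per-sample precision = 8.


tau_post = tau_0 + n * tau
= 9 + 17 * 8 = 145

145


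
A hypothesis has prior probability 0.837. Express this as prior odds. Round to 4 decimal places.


Odds = P(H) / P(not H) = 0.837 / 0.163
= 5.135

5.135


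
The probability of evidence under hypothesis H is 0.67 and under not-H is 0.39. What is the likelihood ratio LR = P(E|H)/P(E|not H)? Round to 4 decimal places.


LR = 0.67 / 0.39
= 1.7179

1.7179


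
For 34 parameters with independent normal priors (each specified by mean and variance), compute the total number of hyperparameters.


A normal prior has 2 hyperparameters per parameter.
Total = 34 * 2 = 68

68


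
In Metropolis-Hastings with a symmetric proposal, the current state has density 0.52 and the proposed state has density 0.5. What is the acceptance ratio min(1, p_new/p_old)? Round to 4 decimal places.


Ratio = p_new / p_old = 0.5 / 0.52 = 0.9615
Acceptance = min(1, 0.9615) = 0.9615

0.9615


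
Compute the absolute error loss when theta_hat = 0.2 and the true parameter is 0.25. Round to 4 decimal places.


L = |theta_hat - theta_true|
= |0.2 - 0.25| = 0.05

0.05


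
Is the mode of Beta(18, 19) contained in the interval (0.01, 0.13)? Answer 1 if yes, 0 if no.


Mode = (a-1)/(a+b-2) = 17/35 = 0.4857
Interval: (0.01, 0.13)
Contains mode? 0

0


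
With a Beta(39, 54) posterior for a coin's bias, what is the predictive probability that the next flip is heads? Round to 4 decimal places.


The predictive probability equals the posterior mean.
P(next = heads) = alpha / (alpha + beta)
= 39 / 93 = 0.4194

0.4194


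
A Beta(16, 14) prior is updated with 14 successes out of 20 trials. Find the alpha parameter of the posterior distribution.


In the Beta-Binomial conjugate update:
alpha_post = alpha_prior + successes
= 16 + 14
= 30

30


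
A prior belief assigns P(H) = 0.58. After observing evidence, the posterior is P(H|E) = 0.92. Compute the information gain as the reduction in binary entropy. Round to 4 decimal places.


H(prior) = -0.58*log2(0.58) - 0.42*log2(0.42)
= 0.9815
H(post) = -0.92*log2(0.92) - 0.08*log2(0.08)
= 0.4022
IG = 0.9815 - 0.4022 = 0.5793

0.5793


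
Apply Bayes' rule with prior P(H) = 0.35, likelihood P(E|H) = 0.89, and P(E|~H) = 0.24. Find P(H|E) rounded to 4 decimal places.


Step 1: Compute marginal P(E) = P(E|H)P(H) + P(E|~H)P(~H)
= 0.89*0.35 + 0.24*0.65 = 0.4675
Step 2: P(H|E) = P(E|H)P(H)/P(E) = 0.3115/0.4675
= 0.6663

0.6663


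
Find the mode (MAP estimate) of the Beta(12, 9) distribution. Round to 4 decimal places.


For Beta(a,b) with a,b > 1:
Mode = (a-1)/(a+b-2) = (12-1)/(21-2)
= 11/19 = 0.5789

0.5789


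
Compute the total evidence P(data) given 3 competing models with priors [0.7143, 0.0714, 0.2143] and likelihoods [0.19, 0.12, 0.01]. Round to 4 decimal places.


Marginal likelihood = sum P(model_i) * P(data|model_i)
Model 1: 0.7143 * 0.19 = 0.1357
Model 2: 0.0714 * 0.12 = 0.0086
Model 3: 0.2143 * 0.01 = 0.0021
Total = 0.1464

0.1464


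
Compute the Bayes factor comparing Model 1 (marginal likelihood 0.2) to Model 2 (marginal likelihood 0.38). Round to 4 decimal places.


BF12 = marginal likelihood of M1 / marginal likelihood of M2
= 0.2/0.38
= 0.5263

0.5263


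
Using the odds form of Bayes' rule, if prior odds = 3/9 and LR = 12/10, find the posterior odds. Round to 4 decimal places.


Bayes' rule in odds form: posterior odds = prior odds * LR
= (3 * 12) / (9 * 10)
= 36/90 = 0.4

0.4


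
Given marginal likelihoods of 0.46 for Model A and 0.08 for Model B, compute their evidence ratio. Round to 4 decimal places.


Ratio = ML(A) / ML(B) = 0.46/0.08
= 5.75

5.75


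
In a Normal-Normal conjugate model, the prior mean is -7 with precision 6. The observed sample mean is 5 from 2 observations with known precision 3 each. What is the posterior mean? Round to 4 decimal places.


Posterior precision = tau0 + n*tau = 6 + 2*3 = 12
Posterior mean = (tau0*mu0 + n*tau*xbar) / posterior_precision
= (6*-7 + 2*3*5) / 12
= -12 / 12 = -1.0

-1.0


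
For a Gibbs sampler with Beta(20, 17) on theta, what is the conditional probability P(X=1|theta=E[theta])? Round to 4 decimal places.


E[theta] = 20/(20+17) = 0.5405
P(X=1|theta) = theta = 0.5405

0.5405


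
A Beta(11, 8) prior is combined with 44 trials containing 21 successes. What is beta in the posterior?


In conjugate updating:
beta_posterior = beta_prior + (n - k)
= 8 + (44 - 21)
= 8 + 23 = 31

31


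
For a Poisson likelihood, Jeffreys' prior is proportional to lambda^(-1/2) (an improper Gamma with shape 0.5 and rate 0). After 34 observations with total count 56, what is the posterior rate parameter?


Jeffreys' prior for Poisson is proportional to lambda^(-1/2).
Posterior is Gamma(0.5 + S, 0 + n) = Gamma(0.5 + 56, 34).
Posterior rate = 0 + n = 34

34.0


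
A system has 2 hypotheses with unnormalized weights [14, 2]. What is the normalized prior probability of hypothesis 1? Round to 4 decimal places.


The normalized prior is the weight divided by the total.
Total weight = 16
P(H1) = 14 / 16 = 0.875

0.875


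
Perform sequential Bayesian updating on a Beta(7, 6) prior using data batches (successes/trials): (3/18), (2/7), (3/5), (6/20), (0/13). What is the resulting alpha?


Accumulate successes: 14
Posterior alpha = prior alpha + sum of successes
= 7 + 14 = 21

21


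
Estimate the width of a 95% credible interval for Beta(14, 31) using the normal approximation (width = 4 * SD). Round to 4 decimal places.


For Beta(a,b): Var = ab/((a+b)^2(a+b+1))
Var = 0.0047, SD = 0.0683
Approximate 95% CI width = 4 * 0.0683 = 0.273

0.273


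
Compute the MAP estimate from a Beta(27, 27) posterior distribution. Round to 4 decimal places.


MAP = mode of Beta distribution
= (alpha - 1)/(alpha + beta - 2)
= (27-1)/(27+27-2)
= 26/52 = 0.5

0.5


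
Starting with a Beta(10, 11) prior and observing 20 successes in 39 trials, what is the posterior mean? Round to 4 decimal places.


Posterior parameters: alpha = 10 + 20 = 30
beta = 11 + 19 = 30
Posterior mean = alpha / (alpha + beta) = 30 / 60
= 0.5

0.5


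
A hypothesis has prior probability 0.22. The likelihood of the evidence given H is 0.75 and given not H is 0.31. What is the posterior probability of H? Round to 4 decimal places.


Using Bayes' theorem:
P(E) = 0.22 * 0.75 + 0.78 * 0.31
P(E) = 0.4068
P(H|E) = (0.22 * 0.75) / 0.4068 = 0.4056

0.4056


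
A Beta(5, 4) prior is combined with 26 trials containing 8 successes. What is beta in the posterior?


In conjugate updating:
beta_posterior = beta_prior + (n - k)
= 4 + (26 - 8)
= 4 + 18 = 22

22


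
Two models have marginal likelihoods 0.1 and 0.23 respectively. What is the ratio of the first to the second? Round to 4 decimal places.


Evidence ratio = 0.1 / 0.23
= 0.4348

0.4348


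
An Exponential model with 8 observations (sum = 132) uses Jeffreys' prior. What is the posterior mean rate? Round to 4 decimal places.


Posterior Gamma(8, 132)
E[lambda] = 8/132 = 0.0606

0.0606


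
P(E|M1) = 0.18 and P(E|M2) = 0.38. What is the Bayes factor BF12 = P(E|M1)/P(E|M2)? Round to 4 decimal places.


Bayes factor BF12 = P(E|M1) / P(E|M2)
= 0.18 / 0.38
= 0.4737

0.4737


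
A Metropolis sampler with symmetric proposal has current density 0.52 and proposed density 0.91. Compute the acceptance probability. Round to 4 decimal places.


For symmetric proposals, acceptance = min(1, pi(x*)/pi(x))
= min(1, 0.91/0.52)
= min(1, 1.75) = 1.0

1.0


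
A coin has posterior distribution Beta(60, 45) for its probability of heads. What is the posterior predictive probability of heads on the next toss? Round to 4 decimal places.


Posterior predictive = E[theta] = alpha/(alpha+beta)
= 60/105
= 0.5714

0.5714


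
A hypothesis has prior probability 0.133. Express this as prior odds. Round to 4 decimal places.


Odds = P(H) / P(not H) = 0.133 / 0.867
= 0.1534

0.1534


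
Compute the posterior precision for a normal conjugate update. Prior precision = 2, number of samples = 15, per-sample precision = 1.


tau_post = tau_0 + n * tau
= 2 + 15 * 1 = 17

17


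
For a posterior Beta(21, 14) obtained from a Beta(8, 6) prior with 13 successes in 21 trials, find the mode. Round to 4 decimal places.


Mode = (alpha - 1) / (alpha + beta - 2)
= 20 / 33
= 0.6061

0.6061


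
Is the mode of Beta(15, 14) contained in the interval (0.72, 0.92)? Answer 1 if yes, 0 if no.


Mode = (a-1)/(a+b-2) = 14/27 = 0.5185
Interval: (0.72, 0.92)
Contains mode? 0

0


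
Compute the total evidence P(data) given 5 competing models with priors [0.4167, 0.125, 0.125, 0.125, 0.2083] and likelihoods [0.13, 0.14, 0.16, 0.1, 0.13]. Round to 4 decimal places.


Marginal likelihood = sum P(model_i) * P(data|model_i)
Model 1: 0.4167 * 0.13 = 0.0542
Model 2: 0.125 * 0.14 = 0.0175
Model 3: 0.125 * 0.16 = 0.02
Model 4: 0.125 * 0.1 = 0.0125
Model 5: 0.2083 * 0.13 = 0.0271
Total = 0.1313

0.1313


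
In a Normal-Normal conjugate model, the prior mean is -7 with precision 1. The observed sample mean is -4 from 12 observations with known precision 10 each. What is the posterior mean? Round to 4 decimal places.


Posterior precision = tau0 + n*tau = 1 + 12*10 = 121
Posterior mean = (tau0*mu0 + n*tau*xbar) / posterior_precision
= (1*-7 + 12*10*-4) / 121
= -487 / 121 = -4.0248

-4.0248


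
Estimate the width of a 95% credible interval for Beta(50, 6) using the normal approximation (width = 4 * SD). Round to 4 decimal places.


For Beta(a,b): Var = ab/((a+b)^2(a+b+1))
Var = 0.0017, SD = 0.041
Approximate 95% CI width = 4 * 0.041 = 0.1639

0.1639


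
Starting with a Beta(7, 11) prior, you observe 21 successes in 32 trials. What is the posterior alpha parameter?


For a Beta-Binomial conjugate model:
Posterior alpha = prior alpha + number of successes
= 7 + 21 = 28

28


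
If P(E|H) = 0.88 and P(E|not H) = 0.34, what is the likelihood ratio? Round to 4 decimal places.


Likelihood ratio = P(E|H) / P(E|not H)
= 0.88 / 0.34
= 2.5882

2.5882


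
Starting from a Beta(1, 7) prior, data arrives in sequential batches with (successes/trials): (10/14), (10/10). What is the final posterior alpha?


In sequential Bayesian updating, we sum all successes.
Total successes = 20
Final alpha = 1 + 20 = 21

21


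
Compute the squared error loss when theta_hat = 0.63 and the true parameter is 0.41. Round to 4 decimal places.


L = (theta_hat - theta_true)^2
= (0.63 - 0.41)^2
= 0.22^2 = 0.0484

0.0484


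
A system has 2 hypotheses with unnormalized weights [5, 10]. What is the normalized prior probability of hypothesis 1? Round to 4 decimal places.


The normalized prior is the weight divided by the total.
Total weight = 15
P(H1) = 5 / 15 = 0.3333

0.3333


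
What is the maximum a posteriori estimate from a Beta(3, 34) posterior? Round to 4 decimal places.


The MAP estimate equals the mode of the distribution.
Mode of Beta(a,b) = (a-1)/(a+b-2)
= 2/35
= 0.0571

0.0571


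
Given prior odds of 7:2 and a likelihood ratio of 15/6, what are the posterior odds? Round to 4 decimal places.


Posterior odds = prior odds * LR
Prior odds = 7/2 = 3.5
LR = 15/6 = 2.5
Posterior odds = 3.5 * 2.5 = 8.75

8.75


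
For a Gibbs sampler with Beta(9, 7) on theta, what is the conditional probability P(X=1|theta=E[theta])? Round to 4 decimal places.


E[theta] = 9/(9+7) = 0.5625
P(X=1|theta) = theta = 0.5625

0.5625


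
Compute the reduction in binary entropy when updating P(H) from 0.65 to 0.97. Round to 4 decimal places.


H_before = -p*log2(p) - (1-p)*log2(1-p) for p=0.65: 0.9341
H_after for p=0.97: 0.1944
Reduction = 0.9341 - 0.1944 = 0.7397

0.7397


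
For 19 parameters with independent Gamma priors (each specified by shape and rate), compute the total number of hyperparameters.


A Gamma prior has 2 hyperparameters per parameter.
Total = 19 * 2 = 38

38


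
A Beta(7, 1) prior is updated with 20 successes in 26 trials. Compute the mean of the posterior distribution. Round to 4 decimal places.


After update: Beta(27, 7)
Mean = 27 / (27 + 7) = 27 / 34
= 0.7941

0.7941


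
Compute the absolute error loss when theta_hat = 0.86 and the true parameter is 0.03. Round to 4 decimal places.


L = |theta_hat - theta_true|
= |0.86 - 0.03| = 0.83

0.83


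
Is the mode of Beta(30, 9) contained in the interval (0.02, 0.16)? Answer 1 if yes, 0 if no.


Mode = (a-1)/(a+b-2) = 29/37 = 0.7838
Interval: (0.02, 0.16)
Contains mode? 0

0


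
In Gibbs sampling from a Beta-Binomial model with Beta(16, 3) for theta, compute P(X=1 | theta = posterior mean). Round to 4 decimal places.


Posterior mean = alpha/(alpha+beta) = 16/19 = 0.8421
P(X=1|theta=mean) = theta = 0.8421

0.8421


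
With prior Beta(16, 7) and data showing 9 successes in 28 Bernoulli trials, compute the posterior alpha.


Conjugate update: alpha_posterior = alpha_prior + k
= 16 + 9 = 25

25


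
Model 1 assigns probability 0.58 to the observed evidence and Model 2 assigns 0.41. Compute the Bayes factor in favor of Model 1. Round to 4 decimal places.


BF = P(data|M1) / P(data|M2)
= 0.58 / 0.41 = 1.4146

1.4146


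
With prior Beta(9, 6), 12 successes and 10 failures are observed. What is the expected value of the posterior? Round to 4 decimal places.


Posterior = Beta(21, 16)
E[theta] = alpha/(alpha+beta)
= 21/37 = 0.5676

0.5676


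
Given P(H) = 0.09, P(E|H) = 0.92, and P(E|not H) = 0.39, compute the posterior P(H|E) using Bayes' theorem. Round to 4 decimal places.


By Bayes' theorem: P(H|E) = P(E|H)*P(H) / P(E)
P(E) = P(E|H)*P(H) + P(E|not H)*P(not H)
P(E) = 0.92*0.09 + 0.39*0.91 = 0.4377
P(H|E) = 0.92*0.09 / 0.4377 = 0.1892

0.1892


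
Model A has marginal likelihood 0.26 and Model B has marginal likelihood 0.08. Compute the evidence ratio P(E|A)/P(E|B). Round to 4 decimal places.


Evidence ratio = P(E|A) / P(E|B)
= 0.26 / 0.08
= 3.25

3.25


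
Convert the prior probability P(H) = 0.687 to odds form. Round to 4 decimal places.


P(not H) = 1 - 0.687 = 0.313
Odds = 0.687 / 0.313 = 2.1949

2.1949


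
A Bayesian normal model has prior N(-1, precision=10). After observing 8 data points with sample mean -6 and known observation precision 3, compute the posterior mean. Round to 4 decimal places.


Posterior mean = (prior_precision * prior_mean + n * data_precision * data_mean) / (prior_precision + n * data_precision)
Numerator = 10*-1 + 8*3*-6 = -154
Denominator = 10 + 8*3 = 34
Posterior mean = -4.5294

-4.5294


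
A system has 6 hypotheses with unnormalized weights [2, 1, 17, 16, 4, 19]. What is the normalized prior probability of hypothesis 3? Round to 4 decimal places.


The normalized prior is the weight divided by the total.
Total weight = 59
P(H3) = 17 / 59 = 0.2881

0.2881


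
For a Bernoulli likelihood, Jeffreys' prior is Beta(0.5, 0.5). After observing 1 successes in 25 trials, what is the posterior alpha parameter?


Jeffreys' prior for Bernoulli is Beta(0.5, 0.5).
Posterior is Beta(0.5 + k, 0.5 + n - k).
Posterior alpha = 0.5 + k = 0.5 + 1 = 1.5

1.5


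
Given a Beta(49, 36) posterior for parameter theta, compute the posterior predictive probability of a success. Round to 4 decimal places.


For a Beta-Bernoulli model, the predictive probability is the mean:
P(success) = 49/(49+36) = 49/85 = 0.5765

0.5765


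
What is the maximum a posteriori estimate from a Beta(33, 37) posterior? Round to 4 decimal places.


The MAP estimate equals the mode of the distribution.
Mode of Beta(a,b) = (a-1)/(a+b-2)
= 32/68
= 0.4706

0.4706


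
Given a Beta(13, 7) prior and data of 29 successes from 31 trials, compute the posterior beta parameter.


Number of failures = 31 - 29 = 2
Posterior beta = 7 + 2 = 9

9


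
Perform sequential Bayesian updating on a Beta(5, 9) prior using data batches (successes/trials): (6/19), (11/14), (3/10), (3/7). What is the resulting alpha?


Accumulate successes: 23
Posterior alpha = prior alpha + sum of successes
= 5 + 23 = 28

28


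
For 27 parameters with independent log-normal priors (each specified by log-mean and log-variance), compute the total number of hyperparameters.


A log-normal prior has 2 hyperparameters per parameter.
Total = 27 * 2 = 54

54


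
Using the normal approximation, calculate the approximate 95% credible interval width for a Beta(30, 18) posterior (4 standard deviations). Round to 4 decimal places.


Var(Beta) = 30*18/(48^2 * 49) = 0.0048
SD = 0.0692
Width ~ 4*SD = 0.2766

0.2766


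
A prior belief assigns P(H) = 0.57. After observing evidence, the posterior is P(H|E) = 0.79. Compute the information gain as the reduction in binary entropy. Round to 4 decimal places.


H(prior) = -0.57*log2(0.57) - 0.43*log2(0.43)
= 0.9858
H(post) = -0.79*log2(0.79) - 0.21*log2(0.21)
= 0.7415
IG = 0.9858 - 0.7415 = 0.2443

0.2443


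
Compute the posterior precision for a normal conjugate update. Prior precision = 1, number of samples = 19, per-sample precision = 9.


tau_post = tau_0 + n * tau
= 1 + 19 * 9 = 172

172


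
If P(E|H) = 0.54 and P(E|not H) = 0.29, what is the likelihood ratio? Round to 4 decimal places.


Likelihood ratio = P(E|H) / P(E|not H)
= 0.54 / 0.29
= 1.8621

1.8621


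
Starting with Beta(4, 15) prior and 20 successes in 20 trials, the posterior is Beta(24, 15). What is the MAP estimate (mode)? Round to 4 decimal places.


The mode of Beta(a, b) when a > 1 and b > 1 is (a-1)/(a+b-2)
= (24 - 1) / (24 + 15 - 2)
= 23 / 37
= 0.6216

0.6216


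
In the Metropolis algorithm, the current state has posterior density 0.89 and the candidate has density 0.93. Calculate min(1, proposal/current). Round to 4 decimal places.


Ratio = 0.93/0.89 = 1.0449
Acceptance probability = min(1, 1.0449)
= 1.0

1.0


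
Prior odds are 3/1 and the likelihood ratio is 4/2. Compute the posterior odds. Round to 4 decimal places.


Posterior odds = prior odds * likelihood ratio
= (3/1) * (4/2)
= 12 / 2
= 6.0

6.0


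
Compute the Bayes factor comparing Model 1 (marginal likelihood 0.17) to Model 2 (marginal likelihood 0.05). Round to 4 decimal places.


BF12 = marginal likelihood of M1 / marginal likelihood of M2
= 0.17/0.05
= 3.4

3.4


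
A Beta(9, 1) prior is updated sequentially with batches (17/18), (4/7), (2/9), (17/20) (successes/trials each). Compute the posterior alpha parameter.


Sequential conjugate updating is equivalent to a single batch update.
Total successes across all batches = 40
alpha_posterior = alpha_prior + total_successes = 9 + 40
= 49

49


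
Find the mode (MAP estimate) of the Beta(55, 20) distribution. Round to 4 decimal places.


For Beta(a,b) with a,b > 1:
Mode = (a-1)/(a+b-2) = (55-1)/(75-2)
= 54/73 = 0.7397

0.7397


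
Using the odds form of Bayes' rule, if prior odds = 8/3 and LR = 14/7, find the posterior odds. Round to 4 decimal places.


Bayes' rule in odds form: posterior odds = prior odds * LR
= (8 * 14) / (3 * 7)
= 112/21 = 5.3333

5.3333


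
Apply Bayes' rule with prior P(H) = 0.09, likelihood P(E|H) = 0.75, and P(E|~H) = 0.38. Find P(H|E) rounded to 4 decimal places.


Step 1: Compute marginal P(E) = P(E|H)P(H) + P(E|~H)P(~H)
= 0.75*0.09 + 0.38*0.91 = 0.4133
Step 2: P(H|E) = P(E|H)P(H)/P(E) = 0.0675/0.4133
= 0.1633

0.1633


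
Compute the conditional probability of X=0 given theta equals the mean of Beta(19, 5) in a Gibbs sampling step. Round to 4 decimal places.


Mean of Beta(19, 5) = 0.7917
P(X=0 | theta=0.7917) = 0.2083

0.2083


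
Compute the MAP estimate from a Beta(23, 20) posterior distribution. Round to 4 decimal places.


MAP = mode of Beta distribution
= (alpha - 1)/(alpha + beta - 2)
= (23-1)/(23+20-2)
= 22/41 = 0.5366

0.5366


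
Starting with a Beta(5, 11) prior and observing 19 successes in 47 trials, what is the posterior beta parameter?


Posterior beta = prior beta + failures
Failures = 47 - 19 = 28
beta_post = 11 + 28 = 39

39


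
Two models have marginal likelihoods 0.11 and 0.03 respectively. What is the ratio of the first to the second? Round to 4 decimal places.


Evidence ratio = 0.11 / 0.03
= 3.6667

3.6667


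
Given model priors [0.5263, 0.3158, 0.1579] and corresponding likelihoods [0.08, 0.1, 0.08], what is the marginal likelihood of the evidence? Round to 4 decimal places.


P(E) = sum_i P(M_i) P(E|M_i)
= 0.0421 + 0.0316 + 0.0126
= 0.0863

0.0863


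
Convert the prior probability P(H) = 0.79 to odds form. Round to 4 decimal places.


P(not H) = 1 - 0.79 = 0.21
Odds = 0.79 / 0.21 = 3.7619

3.7619


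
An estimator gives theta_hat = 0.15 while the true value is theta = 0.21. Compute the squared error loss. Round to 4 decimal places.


The squared error loss is (theta_hat - theta)^2
= (0.15 - 0.21)^2
= (-0.06)^2 = 0.0036

0.0036


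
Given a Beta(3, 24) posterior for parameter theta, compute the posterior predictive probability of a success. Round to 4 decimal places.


For a Beta-Bernoulli model, the predictive probability is the mean:
P(success) = 3/(3+24) = 3/27 = 0.1111

0.1111


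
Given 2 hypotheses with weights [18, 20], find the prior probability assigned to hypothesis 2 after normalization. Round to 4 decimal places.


To normalize, divide each weight by the sum of all weights.
Sum = 38
Prior(H2) = 20/38 = 0.5263

0.5263


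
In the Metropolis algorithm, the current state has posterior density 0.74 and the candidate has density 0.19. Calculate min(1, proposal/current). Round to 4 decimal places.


Ratio = 0.19/0.74 = 0.2568
Acceptance probability = min(1, 0.2568)
= 0.2568

0.2568


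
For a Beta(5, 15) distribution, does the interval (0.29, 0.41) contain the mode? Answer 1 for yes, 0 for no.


Mode of Beta(a,b) = (a-1)/(a+b-2)
= (5-1)/(5+15-2) = 0.2222
Check: 0.29 <= 0.2222 <= 0.41?
Result: 0

0


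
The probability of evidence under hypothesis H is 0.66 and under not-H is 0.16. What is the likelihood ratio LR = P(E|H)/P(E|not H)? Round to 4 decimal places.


LR = 0.66 / 0.16
= 4.125

4.125


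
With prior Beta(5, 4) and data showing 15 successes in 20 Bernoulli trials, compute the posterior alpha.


Conjugate update: alpha_posterior = alpha_prior + k
= 5 + 15 = 20

20


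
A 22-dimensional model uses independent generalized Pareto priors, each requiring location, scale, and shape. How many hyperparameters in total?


Per parameter: 3 (location, scale, and shape).
Total = 22 * 3 = 66

66


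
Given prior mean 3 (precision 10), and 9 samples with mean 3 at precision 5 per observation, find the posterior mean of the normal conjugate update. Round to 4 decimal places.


The posterior mean is a precision-weighted average of prior and data.
Post. prec. = 10 + 45 = 55
Post. mean = (30 + 135)/55 = 165/55 = 3.0

3.0


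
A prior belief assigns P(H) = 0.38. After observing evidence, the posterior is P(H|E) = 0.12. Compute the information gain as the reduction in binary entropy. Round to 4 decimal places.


H(prior) = -0.38*log2(0.38) - 0.62*log2(0.62)
= 0.958
H(post) = -0.12*log2(0.12) - 0.88*log2(0.88)
= 0.5294
IG = 0.958 - 0.5294 = 0.4287

0.4287


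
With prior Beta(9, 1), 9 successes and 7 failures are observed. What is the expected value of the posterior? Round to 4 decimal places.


Posterior = Beta(18, 8)
E[theta] = alpha/(alpha+beta)
= 18/26 = 0.6923

0.6923


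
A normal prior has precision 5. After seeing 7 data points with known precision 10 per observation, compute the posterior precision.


In the conjugate normal model, precisions add:
tau_posterior = tau_prior + n * tau_data
= 5 + 7*10 = 75

75


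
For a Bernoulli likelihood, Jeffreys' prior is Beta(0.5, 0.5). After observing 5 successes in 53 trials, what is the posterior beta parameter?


Jeffreys' prior for Bernoulli is Beta(0.5, 0.5).
Posterior is Beta(0.5 + k, 0.5 + n - k).
Posterior beta = 0.5 + (n - k) = 0.5 + 48 = 48.5

48.5


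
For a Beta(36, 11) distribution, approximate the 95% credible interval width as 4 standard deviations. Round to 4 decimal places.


Variance of Beta(a,b) = ab / ((a+b)^2 * (a+b+1))
= 36*11 / ((47)^2 * 48)
= 0.0037
SD = sqrt(0.0037) = 0.0611
Width = 4 * SD = 0.2444

0.2444


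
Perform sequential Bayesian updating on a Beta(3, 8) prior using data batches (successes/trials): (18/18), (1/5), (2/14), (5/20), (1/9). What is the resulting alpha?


Accumulate successes: 27
Posterior alpha = prior alpha + sum of successes
= 3 + 27 = 30

30


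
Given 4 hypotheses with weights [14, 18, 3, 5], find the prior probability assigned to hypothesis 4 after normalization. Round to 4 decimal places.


To normalize, divide each weight by the sum of all weights.
Sum = 40
Prior(H4) = 5/40 = 0.125

0.125


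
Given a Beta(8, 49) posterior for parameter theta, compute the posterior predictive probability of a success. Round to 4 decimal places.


For a Beta-Bernoulli model, the predictive probability is the mean:
P(success) = 8/(8+49) = 8/57 = 0.1404

0.1404


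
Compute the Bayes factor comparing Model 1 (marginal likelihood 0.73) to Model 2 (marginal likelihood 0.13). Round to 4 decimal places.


BF12 = marginal likelihood of M1 / marginal likelihood of M2
= 0.73/0.13
= 5.6154

5.6154


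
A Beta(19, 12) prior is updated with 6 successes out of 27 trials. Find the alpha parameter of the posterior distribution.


In the Beta-Binomial conjugate update:
alpha_post = alpha_prior + successes
= 19 + 6
= 25

25


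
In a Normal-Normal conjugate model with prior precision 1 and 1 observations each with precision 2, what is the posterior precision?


Posterior precision = prior precision + n * observation precision
= 1 + 1 * 2
= 1 + 2 = 3

3


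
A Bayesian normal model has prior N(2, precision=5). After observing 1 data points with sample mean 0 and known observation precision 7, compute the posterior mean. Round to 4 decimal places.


Posterior mean = (prior_precision * prior_mean + n * data_precision * data_mean) / (prior_precision + n * data_precision)
Numerator = 5*2 + 1*7*0 = 10
Denominator = 5 + 1*7 = 12
Posterior mean = 0.8333

0.8333


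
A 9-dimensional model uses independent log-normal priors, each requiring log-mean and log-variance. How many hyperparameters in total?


Per parameter: 2 (log-mean and log-variance).
Total = 9 * 2 = 18

18


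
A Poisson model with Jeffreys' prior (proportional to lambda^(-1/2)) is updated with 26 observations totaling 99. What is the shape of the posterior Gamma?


Posterior = Gamma(0.5 + S, n)
= Gamma(0.5 + 99, 26)
Posterior shape = 0.5 + S = 0.5 + 99 = 99.5

99.5


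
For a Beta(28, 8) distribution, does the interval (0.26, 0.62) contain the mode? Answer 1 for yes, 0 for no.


Mode of Beta(a,b) = (a-1)/(a+b-2)
= (28-1)/(28+8-2) = 0.7941
Check: 0.26 <= 0.7941 <= 0.62?
Result: 0

0


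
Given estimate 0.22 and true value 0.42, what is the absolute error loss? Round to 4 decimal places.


Absolute error = |estimate - true|
= |-0.2| = 0.2

0.2


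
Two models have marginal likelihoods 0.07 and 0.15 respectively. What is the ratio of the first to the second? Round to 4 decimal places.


Evidence ratio = 0.07 / 0.15
= 0.4667

0.4667


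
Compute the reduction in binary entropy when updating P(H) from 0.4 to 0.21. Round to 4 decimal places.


H_before = -p*log2(p) - (1-p)*log2(1-p) for p=0.4: 0.971
H_after for p=0.21: 0.7415
Reduction = 0.971 - 0.7415 = 0.2295

0.2295


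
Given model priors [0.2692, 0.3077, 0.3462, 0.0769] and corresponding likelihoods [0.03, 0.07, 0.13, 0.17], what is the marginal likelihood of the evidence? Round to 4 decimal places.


P(E) = sum_i P(M_i) P(E|M_i)
= 0.0081 + 0.0215 + 0.045 + 0.0131
= 0.0877

0.0877


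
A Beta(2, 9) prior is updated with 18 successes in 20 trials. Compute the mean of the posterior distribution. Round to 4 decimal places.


After update: Beta(20, 11)
Mean = 20 / (20 + 11) = 20 / 31
= 0.6452

0.6452


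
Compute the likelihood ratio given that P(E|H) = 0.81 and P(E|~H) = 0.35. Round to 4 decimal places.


LR = P(E|H) / P(E|~H)
= 0.81 / 0.35 = 2.3143

2.3143


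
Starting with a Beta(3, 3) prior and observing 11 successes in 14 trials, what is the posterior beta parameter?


Posterior beta = prior beta + failures
Failures = 14 - 11 = 3
beta_post = 3 + 3 = 6

6


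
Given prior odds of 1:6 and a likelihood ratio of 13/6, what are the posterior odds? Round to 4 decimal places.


Posterior odds = prior odds * LR
Prior odds = 1/6 = 0.1667
LR = 13/6 = 2.1667
Posterior odds = 0.1667 * 2.1667 = 0.3611

0.3611


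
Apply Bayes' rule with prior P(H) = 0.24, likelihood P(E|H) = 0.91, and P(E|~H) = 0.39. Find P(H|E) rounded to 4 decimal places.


Step 1: Compute marginal P(E) = P(E|H)P(H) + P(E|~H)P(~H)
= 0.91*0.24 + 0.39*0.76 = 0.5148
Step 2: P(H|E) = P(E|H)P(H)/P(E) = 0.2184/0.5148
= 0.4242

0.4242


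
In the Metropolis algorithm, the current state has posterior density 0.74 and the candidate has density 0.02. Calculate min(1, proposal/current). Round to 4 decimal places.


Ratio = 0.02/0.74 = 0.027
Acceptance probability = min(1, 0.027)
= 0.027

0.027


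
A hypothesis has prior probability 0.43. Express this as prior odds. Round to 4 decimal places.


Odds = P(H) / P(not H) = 0.43 / 0.57
= 0.7544

0.7544


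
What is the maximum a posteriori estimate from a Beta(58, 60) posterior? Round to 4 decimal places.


The MAP estimate equals the mode of the distribution.
Mode of Beta(a,b) = (a-1)/(a+b-2)
= 57/116
= 0.4914

0.4914


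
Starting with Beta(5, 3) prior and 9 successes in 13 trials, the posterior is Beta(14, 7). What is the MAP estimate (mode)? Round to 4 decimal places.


The mode of Beta(a, b) when a > 1 and b > 1 is (a-1)/(a+b-2)
= (14 - 1) / (14 + 7 - 2)
= 13 / 19
= 0.6842

0.6842


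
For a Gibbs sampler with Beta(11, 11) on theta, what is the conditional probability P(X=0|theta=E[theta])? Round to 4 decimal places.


E[theta] = 11/(11+11) = 0.5
P(X=0|theta) = 1 - theta = 0.5

0.5


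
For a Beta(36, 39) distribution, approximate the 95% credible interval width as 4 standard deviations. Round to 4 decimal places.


Variance of Beta(a,b) = ab / ((a+b)^2 * (a+b+1))
= 36*39 / ((75)^2 * 76)
= 0.0033
SD = sqrt(0.0033) = 0.0573
Width = 4 * SD = 0.2292

0.2292


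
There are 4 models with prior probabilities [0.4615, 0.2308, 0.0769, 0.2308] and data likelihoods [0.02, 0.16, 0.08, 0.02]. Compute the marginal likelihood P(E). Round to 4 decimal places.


P(E) = sum over models of P(M_i) * P(E|M_i)
= 0.4615*0.02 + 0.2308*0.16 + 0.0769*0.08 + 0.2308*0.02
= 0.0569

0.0569


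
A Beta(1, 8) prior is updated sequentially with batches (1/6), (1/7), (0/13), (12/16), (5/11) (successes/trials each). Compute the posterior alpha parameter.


Sequential conjugate updating is equivalent to a single batch update.
Total successes across all batches = 19
alpha_posterior = alpha_prior + total_successes = 1 + 19
= 20

20


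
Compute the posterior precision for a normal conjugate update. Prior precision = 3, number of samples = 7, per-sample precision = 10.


tau_post = tau_0 + n * tau
= 3 + 7 * 10 = 73

73


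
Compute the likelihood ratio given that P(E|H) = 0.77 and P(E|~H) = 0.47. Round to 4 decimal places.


LR = P(E|H) / P(E|~H)
= 0.77 / 0.47 = 1.6383

1.6383


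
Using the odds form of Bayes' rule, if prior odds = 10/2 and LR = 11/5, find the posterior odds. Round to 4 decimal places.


Bayes' rule in odds form: posterior odds = prior odds * LR
= (10 * 11) / (2 * 5)
= 110/10 = 11.0

11.0


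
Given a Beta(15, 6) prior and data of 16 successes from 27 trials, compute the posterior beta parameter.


Number of failures = 27 - 16 = 11
Posterior beta = 6 + 11 = 17

17


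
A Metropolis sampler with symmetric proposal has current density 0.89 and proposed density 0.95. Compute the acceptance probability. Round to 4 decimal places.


For symmetric proposals, acceptance = min(1, pi(x*)/pi(x))
= min(1, 0.95/0.89)
= min(1, 1.0674) = 1.0

1.0


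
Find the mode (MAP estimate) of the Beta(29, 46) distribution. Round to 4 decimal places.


For Beta(a,b) with a,b > 1:
Mode = (a-1)/(a+b-2) = (29-1)/(75-2)
= 28/73 = 0.3836

0.3836


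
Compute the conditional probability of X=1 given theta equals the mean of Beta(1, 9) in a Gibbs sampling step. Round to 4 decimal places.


Mean of Beta(1, 9) = 0.1
P(X=1 | theta=0.1) = 0.1

0.1


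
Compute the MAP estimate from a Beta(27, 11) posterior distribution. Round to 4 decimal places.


MAP = mode of Beta distribution
= (alpha - 1)/(alpha + beta - 2)
= (27-1)/(27+11-2)
= 26/36 = 0.7222

0.7222


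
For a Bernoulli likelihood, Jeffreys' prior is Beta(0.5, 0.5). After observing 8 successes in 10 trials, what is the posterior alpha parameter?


Jeffreys' prior for Bernoulli is Beta(0.5, 0.5).
Posterior is Beta(0.5 + k, 0.5 + n - k).
Posterior alpha = 0.5 + k = 0.5 + 8 = 8.5

8.5


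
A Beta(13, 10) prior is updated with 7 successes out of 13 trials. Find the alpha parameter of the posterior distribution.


In the Beta-Binomial conjugate update:
alpha_post = alpha_prior + successes
= 13 + 7
= 20

20


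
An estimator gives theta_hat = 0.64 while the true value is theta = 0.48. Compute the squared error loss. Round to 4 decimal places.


The squared error loss is (theta_hat - theta)^2
= (0.64 - 0.48)^2
= (0.16)^2 = 0.0256

0.0256


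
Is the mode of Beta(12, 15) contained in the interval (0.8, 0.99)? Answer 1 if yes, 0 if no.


Mode = (a-1)/(a+b-2) = 11/25 = 0.44
Interval: (0.8, 0.99)
Contains mode? 0

0


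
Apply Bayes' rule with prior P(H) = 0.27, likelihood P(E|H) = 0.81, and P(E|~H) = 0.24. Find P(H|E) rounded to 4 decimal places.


Step 1: Compute marginal P(E) = P(E|H)P(H) + P(E|~H)P(~H)
= 0.81*0.27 + 0.24*0.73 = 0.3939
Step 2: P(H|E) = P(E|H)P(H)/P(E) = 0.2187/0.3939
= 0.5552

0.5552


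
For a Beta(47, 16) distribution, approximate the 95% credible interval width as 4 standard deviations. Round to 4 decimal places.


Variance of Beta(a,b) = ab / ((a+b)^2 * (a+b+1))
= 47*16 / ((63)^2 * 64)
= 0.003
SD = sqrt(0.003) = 0.0544
Width = 4 * SD = 0.2176

0.2176


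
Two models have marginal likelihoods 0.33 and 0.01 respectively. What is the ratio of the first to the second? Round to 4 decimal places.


Evidence ratio = 0.33 / 0.01
= 33.0

33.0


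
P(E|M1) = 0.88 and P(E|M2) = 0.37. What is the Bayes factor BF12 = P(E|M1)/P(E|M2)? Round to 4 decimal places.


Bayes factor BF12 = P(E|M1) / P(E|M2)
= 0.88 / 0.37
= 2.3784

2.3784


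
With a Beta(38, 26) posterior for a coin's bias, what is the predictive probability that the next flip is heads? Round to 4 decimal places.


The predictive probability equals the posterior mean.
P(next = heads) = alpha / (alpha + beta)
= 38 / 64 = 0.5938

0.5938


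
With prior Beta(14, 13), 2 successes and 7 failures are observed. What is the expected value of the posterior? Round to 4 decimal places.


Posterior = Beta(16, 20)
E[theta] = alpha/(alpha+beta)
= 16/36 = 0.4444

0.4444


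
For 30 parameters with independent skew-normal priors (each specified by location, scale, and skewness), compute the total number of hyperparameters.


A skew-normal prior has 3 hyperparameters per parameter.
Total = 30 * 3 = 90

90


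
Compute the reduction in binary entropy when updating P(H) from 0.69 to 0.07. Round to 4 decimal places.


H_before = -p*log2(p) - (1-p)*log2(1-p) for p=0.69: 0.8932
H_after for p=0.07: 0.3659
Reduction = 0.8932 - 0.3659 = 0.5272

0.5272


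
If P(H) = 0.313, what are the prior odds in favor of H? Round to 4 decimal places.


Prior odds = P(H) / (1 - P(H))
= 0.313 / 0.687
= 0.4556

0.4556


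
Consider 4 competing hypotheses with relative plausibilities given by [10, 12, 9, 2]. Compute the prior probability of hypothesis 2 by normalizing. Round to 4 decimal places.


Sum of weights = 10 + 12 + 9 + 2 = 33
Normalized prior for H2 = 12 / 33
= 0.3636

0.3636


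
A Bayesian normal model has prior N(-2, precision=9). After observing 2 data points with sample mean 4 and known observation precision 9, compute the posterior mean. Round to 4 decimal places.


Posterior mean = (prior_precision * prior_mean + n * data_precision * data_mean) / (prior_precision + n * data_precision)
Numerator = 9*-2 + 2*9*4 = 54
Denominator = 9 + 2*9 = 27
Posterior mean = 2.0

2.0


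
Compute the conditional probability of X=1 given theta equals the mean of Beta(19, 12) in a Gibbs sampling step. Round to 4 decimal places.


Mean of Beta(19, 12) = 0.6129
P(X=1 | theta=0.6129) = 0.6129

0.6129


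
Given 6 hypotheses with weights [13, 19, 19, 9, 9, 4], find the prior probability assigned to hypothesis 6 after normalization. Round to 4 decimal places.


To normalize, divide each weight by the sum of all weights.
Sum = 73
Prior(H6) = 4/73 = 0.0548

0.0548


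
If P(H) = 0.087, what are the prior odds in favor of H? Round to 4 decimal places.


Prior odds = P(H) / (1 - P(H))
= 0.087 / 0.913
= 0.0953

0.0953


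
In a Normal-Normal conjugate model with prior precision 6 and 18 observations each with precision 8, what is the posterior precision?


Posterior precision = prior precision + n * observation precision
= 6 + 18 * 8
= 6 + 144 = 150

150
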